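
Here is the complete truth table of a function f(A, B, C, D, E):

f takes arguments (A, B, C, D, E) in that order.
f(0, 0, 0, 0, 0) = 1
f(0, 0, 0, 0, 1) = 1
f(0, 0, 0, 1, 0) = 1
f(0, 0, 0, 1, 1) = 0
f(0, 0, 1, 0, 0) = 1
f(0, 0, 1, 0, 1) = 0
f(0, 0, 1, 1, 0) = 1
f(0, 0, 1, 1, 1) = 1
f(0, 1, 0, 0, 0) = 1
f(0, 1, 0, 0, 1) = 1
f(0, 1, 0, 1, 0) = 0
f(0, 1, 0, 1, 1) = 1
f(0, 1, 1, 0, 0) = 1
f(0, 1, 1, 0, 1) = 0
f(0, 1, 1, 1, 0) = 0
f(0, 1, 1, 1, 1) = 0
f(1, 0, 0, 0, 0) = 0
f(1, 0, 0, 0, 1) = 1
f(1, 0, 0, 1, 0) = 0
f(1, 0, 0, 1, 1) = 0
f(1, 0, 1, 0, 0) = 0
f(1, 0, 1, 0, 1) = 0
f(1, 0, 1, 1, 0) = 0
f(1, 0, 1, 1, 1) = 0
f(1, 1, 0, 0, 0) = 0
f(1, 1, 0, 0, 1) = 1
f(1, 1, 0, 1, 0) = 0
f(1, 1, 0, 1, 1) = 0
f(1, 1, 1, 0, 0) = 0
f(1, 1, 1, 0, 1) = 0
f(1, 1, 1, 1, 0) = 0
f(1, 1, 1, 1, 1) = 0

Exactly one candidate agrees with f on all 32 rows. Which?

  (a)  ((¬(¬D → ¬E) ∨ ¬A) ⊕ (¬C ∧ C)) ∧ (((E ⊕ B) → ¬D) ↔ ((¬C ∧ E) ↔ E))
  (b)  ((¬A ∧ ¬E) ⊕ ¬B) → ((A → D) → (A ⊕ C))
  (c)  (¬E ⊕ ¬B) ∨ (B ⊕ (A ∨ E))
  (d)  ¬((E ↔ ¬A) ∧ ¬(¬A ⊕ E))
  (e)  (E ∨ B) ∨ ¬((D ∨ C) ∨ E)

(b): at (0,0,0,0,1) it gives 0, but f = 1 — eliminated.
(c): at (0,0,0,0,0) it gives 0, but f = 1 — eliminated.
(d): at (0,0,0,0,1) it gives 0, but f = 1 — eliminated.
(e): at (0,0,0,1,0) it gives 0, but f = 1 — eliminated.
That leaves (a). Evaluating it on every row reproduces the table of f exactly.

a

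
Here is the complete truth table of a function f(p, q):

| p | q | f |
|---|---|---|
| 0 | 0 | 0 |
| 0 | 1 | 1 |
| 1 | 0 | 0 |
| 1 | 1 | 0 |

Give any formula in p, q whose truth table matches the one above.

f(p, q) = not p and q

1 only at (0,1): NOT p AND q.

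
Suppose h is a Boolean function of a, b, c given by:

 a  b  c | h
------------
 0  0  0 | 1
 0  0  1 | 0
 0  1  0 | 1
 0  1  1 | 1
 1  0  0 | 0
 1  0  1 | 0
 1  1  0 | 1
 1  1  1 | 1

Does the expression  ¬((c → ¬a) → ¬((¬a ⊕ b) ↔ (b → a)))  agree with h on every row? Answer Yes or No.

No

Check the formula against h row by row:
  a=0, b=0, c=0: formula gives 1, h = 1 ✓
  a=0, b=0, c=1: formula gives 1, but h = 0 ✗
Row (0,0,1) is a counterexample, so the formula is not equivalent to h.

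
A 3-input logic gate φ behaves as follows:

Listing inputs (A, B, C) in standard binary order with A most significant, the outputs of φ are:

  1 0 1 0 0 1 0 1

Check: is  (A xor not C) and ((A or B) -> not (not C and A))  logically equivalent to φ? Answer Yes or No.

Yes

Test each input against both φ and the formula:
  A=0, B=0, C=0: formula gives 1, φ = 1 ✓
  A=0, B=0, C=1: formula gives 0, φ = 0 ✓
  A=0, B=1, C=0: formula gives 1, φ = 1 ✓
  A=0, B=1, C=1: formula gives 0, φ = 0 ✓
  A=1, B=0, C=0: formula gives 0, φ = 0 ✓
  … (the remaining 3 rows also agree.)
No disagreement on any input; they are logically equivalent.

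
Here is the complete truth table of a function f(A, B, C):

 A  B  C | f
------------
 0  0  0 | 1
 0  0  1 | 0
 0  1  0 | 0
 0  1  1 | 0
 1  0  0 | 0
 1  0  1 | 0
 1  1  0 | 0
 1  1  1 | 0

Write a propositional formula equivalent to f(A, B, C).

f(A, B, C) = NOT ((A OR B) OR C)

The output is 1 only when every input is 0 — NOR of all inputs.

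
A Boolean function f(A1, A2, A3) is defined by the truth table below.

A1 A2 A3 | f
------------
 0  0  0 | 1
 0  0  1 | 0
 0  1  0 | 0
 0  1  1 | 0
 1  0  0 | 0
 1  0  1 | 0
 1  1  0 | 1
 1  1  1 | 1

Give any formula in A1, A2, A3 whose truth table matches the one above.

Collect the rows where f=1 — (0,0,0), (1,1,0), (1,1,1) — and write one minterm per row: ¬A1·¬A2·¬A3, A1·A2·¬A3, A1·A2·A3. Their union (logical OR) reproduces the table exactly.

f(A1, A2, A3) = (((not A1 and not A2) and not A3) or ((A1 and A2) and not A3)) or ((A1 and A2) and A3)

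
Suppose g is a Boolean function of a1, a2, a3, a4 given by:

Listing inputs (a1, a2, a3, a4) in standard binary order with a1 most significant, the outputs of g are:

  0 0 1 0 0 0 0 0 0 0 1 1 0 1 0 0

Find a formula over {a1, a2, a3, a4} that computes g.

Collect the rows where g=1 — (0,0,1,0), (1,0,1,0), (1,0,1,1), (1,1,0,1) — and write one minterm per row: ¬a1·¬a2·a3·¬a4, a1·¬a2·a3·¬a4, a1·¬a2·a3·a4, a1·a2·¬a3·a4. Their union (logical OR) reproduces the table exactly.

g(a1, a2, a3, a4) = (((((¬a1 ∧ ¬a2) ∧ a3) ∧ ¬a4) ∨ (((a1 ∧ ¬a2) ∧ a3) ∧ ¬a4)) ∨ (((a1 ∧ ¬a2) ∧ a3) ∧ a4)) ∨ (((a1 ∧ a2) ∧ ¬a3) ∧ a4)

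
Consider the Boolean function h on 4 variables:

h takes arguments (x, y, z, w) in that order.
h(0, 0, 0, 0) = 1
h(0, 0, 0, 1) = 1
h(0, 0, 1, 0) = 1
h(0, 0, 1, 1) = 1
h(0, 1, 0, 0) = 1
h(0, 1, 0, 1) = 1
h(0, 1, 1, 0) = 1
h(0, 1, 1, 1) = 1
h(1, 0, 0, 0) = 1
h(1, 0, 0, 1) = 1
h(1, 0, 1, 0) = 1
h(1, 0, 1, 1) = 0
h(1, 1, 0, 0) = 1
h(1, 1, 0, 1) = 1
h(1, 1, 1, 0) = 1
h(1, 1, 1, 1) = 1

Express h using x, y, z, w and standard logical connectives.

h is 0 on exactly one input, (1,0,1,1), whose minterm is x·¬y·z·w. So h is the negation of that single conjunction.

h(x, y, z, w) = ¬(((x ∧ ¬y) ∧ z) ∧ w)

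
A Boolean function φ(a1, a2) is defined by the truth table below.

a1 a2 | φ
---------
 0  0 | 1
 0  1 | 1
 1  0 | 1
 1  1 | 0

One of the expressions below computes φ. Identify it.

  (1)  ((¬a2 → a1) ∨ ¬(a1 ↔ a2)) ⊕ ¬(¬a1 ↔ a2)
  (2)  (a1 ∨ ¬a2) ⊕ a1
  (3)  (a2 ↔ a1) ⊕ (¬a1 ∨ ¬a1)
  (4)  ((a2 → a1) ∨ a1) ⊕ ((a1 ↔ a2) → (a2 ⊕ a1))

1

(2) fails at (0,1): the formula yields 0, φ is 1.
(3) fails at (0,0): the formula yields 0, φ is 1.
(4) fails at (1,0): the formula yields 0, φ is 1.
That leaves (1). Evaluating it on every row reproduces the table of φ exactly.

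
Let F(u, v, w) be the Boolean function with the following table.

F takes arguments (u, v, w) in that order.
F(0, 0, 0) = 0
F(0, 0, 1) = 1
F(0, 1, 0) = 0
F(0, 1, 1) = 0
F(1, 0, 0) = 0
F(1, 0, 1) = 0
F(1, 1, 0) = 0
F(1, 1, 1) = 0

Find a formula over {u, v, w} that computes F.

F(u, v, w) = (~u & ~v) & w

Only row (0,0,1) gives 1. That row's minterm ¬u·¬v·w is F directly.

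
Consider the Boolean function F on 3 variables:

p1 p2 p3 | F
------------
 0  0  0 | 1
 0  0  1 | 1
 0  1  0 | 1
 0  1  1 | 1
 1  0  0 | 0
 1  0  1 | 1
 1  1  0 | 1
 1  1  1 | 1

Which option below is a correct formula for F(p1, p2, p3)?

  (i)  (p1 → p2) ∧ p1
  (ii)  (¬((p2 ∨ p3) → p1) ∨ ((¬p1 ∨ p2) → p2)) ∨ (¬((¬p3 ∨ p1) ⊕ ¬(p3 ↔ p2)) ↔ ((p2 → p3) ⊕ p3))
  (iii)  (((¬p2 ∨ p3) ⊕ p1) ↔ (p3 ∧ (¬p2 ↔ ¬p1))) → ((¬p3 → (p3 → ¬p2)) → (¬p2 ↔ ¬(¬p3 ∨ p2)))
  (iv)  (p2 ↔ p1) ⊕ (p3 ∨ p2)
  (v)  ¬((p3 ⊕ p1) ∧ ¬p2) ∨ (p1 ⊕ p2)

iii

(i) disagrees with F on (0,0,0) (formula → 0, table → 1); rule it out.
(ii) disagrees with F on (0,0,0) (formula → 0, table → 1); rule it out.
(iv) disagrees with F on (0,0,1) (formula → 0, table → 1); rule it out.
(v) disagrees with F on (0,0,1) (formula → 0, table → 1); rule it out.
Only (iii) survives; checking it on all 8 rows confirms it matches F.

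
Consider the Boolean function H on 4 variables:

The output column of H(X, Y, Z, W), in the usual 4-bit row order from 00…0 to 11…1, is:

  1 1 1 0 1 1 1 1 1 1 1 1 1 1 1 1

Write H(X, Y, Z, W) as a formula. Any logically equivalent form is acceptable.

H(X, Y, Z, W) = (((X' · Y') · Z) · W)'

Only row (0,0,1,1) gives 0. So H is 1 everywhere except there — the complement of the minterm ¬X·¬Y·Z·W.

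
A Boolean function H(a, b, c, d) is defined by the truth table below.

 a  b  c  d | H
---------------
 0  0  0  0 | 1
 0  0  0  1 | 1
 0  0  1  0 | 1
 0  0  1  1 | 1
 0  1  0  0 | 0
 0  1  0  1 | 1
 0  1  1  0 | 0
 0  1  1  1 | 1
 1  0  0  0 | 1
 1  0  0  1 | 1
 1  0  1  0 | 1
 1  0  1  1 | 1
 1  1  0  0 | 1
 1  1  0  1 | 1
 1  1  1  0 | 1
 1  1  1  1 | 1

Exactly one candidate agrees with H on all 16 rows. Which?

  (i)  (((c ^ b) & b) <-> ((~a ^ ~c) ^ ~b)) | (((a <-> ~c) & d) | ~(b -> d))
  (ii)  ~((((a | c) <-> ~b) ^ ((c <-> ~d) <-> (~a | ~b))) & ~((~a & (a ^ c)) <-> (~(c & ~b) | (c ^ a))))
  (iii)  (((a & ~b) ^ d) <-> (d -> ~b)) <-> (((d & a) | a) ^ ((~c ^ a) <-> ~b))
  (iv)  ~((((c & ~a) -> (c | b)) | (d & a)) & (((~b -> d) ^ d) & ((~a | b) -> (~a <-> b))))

iv

(i) disagrees with H on (0,0,0,0) (formula → 0, table → 1); rule it out.
(ii) disagrees with H on (0,0,0,1) (formula → 0, table → 1); rule it out.
(iii) disagrees with H on (0,0,0,0) (formula → 0, table → 1); rule it out.
That leaves (iv). Evaluating it on every row reproduces the table of H exactly.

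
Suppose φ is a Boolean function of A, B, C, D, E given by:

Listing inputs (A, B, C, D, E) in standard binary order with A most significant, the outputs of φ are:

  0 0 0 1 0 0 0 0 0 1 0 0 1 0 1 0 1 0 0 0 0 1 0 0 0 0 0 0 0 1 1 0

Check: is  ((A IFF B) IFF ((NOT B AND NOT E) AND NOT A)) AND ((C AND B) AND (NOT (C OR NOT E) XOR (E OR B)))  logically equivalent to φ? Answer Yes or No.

Test each input against both φ and the formula:
  A=0, B=0, C=0, D=0, E=0: formula gives 0, φ = 0 ✓
  A=0, B=0, C=0, D=0, E=1: formula gives 0, φ = 0 ✓
  A=0, B=0, C=0, D=1, E=0: formula gives 0, φ = 0 ✓
  A=0, B=0, C=0, D=1, E=1: formula gives 0, but φ = 1 ✗
Since they disagree at (0,0,0,1,1), the expression is not a correct formula for φ.

No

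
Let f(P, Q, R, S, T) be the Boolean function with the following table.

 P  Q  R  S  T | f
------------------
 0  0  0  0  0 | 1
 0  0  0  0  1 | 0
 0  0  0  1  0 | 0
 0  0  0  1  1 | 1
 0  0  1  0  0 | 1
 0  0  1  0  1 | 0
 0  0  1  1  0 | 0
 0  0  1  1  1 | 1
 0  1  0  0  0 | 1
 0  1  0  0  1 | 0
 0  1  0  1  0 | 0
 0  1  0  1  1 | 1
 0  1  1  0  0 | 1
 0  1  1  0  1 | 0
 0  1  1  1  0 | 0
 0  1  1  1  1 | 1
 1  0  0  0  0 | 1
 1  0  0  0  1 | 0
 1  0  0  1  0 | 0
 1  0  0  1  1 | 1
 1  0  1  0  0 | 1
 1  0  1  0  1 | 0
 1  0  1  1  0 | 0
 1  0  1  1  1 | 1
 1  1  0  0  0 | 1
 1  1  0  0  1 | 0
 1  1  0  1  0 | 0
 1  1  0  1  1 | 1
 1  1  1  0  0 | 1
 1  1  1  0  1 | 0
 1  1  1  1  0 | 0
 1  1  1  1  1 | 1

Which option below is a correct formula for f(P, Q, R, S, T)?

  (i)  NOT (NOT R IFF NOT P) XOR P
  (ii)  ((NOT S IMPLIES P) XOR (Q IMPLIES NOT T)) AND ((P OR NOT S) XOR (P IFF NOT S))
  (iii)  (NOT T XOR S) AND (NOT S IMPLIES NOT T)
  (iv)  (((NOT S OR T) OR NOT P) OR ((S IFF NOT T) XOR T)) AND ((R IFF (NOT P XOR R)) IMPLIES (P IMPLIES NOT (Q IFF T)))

(i): at (0,0,0,0,0) it gives 0, but f = 1 — eliminated.
(ii): at (0,0,0,0,1) it gives 1, but f = 0 — eliminated.
(iv): at (0,0,0,0,1) it gives 1, but f = 0 — eliminated.
Only (iii) survives; checking it on all 32 rows confirms it matches f.

iii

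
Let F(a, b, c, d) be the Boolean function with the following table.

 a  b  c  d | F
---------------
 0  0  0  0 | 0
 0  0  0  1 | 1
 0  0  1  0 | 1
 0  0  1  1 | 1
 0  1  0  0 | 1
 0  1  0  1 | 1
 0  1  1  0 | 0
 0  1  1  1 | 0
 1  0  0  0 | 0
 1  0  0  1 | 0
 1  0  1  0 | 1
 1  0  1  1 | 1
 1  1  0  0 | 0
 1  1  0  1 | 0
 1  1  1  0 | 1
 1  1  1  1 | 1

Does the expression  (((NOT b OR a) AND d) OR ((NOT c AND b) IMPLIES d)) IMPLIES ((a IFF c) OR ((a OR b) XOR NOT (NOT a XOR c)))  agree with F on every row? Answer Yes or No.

Check the formula against F row by row:
  a=0, b=0, c=0, d=0: formula gives 1, but F = 0 ✗
A single disagreement suffices: at (0,0,0,0) they differ, so the formula does not compute F.

No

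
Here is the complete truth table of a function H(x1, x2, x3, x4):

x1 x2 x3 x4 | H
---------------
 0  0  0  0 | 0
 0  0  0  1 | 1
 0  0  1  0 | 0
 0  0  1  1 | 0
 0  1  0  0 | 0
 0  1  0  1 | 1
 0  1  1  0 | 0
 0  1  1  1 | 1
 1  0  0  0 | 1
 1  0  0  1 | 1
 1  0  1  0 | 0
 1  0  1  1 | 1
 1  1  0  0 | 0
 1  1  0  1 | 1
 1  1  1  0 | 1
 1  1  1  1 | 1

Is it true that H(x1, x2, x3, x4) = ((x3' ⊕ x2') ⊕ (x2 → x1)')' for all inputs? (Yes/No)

No

Check the formula against H row by row:
  x1=0, x2=0, x3=0, x4=0: formula gives 1, but H = 0 ✗
Row (0,0,0,0) is a counterexample, so the formula is not equivalent to H.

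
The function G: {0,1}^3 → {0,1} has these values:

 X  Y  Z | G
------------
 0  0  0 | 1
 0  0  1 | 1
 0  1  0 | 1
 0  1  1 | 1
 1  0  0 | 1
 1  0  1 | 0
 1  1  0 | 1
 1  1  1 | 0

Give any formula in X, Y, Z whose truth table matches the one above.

G is 0 on only 2 rows — (1,0,1), (1,1,1). Writing each as a minterm (X·¬Y·Z, X·Y·Z) and OR-ing them characterizes exactly where G=0, so G is the negation of that disjunction.

G(X, Y, Z) = ¬(((X ∧ ¬Y) ∧ Z) ∨ ((X ∧ Y) ∧ Z))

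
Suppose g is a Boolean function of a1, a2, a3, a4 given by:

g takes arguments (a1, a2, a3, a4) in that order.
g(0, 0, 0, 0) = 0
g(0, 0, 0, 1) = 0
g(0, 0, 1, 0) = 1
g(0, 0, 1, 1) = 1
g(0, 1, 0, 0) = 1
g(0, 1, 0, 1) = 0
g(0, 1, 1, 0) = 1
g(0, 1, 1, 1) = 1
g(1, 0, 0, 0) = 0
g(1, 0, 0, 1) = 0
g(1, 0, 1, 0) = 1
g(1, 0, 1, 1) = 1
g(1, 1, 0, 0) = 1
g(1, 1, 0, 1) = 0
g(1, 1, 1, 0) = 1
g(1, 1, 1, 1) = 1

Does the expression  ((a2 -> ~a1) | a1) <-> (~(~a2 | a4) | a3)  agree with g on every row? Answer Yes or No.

Yes

Test each input against both g and the formula:
  a1=0, a2=0, a3=0, a4=0: formula gives 0, g = 0 ✓
  a1=0, a2=0, a3=0, a4=1: formula gives 0, g = 0 ✓
  a1=0, a2=0, a3=1, a4=0: formula gives 1, g = 1 ✓
  a1=0, a2=0, a3=1, a4=1: formula gives 1, g = 1 ✓
  …and likewise for the remaining 12 rows.
No disagreement on any input; they are logically equivalent.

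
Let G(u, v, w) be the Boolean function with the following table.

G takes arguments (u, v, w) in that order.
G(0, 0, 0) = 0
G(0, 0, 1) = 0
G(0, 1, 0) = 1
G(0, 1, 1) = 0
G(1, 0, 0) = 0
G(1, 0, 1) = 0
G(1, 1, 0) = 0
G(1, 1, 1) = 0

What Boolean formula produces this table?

G(u, v, w) = (NOT u AND v) AND NOT w

Only row (0,1,0) gives 1. That row's minterm ¬u·v·¬w is G directly.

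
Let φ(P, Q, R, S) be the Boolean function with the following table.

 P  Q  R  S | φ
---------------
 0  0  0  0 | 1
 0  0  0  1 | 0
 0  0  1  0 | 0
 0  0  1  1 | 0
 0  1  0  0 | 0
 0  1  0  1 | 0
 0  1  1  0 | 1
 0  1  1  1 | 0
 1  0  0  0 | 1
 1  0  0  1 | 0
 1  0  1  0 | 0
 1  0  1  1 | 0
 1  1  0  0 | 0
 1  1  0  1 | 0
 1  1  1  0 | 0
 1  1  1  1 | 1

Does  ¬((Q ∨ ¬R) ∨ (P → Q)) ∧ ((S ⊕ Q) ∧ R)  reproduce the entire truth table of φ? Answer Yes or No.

Check the formula against φ row by row:
  P=0, Q=0, R=0, S=0: formula gives 0, but φ = 1 ✗
Row (0,0,0,0) is a counterexample, so the formula is not equivalent to φ.

No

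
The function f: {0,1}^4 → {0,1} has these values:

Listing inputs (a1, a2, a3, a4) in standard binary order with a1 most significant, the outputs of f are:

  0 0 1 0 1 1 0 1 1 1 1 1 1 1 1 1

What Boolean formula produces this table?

f(a1, a2, a3, a4) = NOT ((((((NOT a1 AND NOT a2) AND NOT a3) AND NOT a4) OR (((NOT a1 AND NOT a2) AND NOT a3) AND a4)) OR (((NOT a1 AND NOT a2) AND a3) AND a4)) OR (((NOT a1 AND a2) AND a3) AND NOT a4))

f is 0 on only 4 rows — (0,0,0,0), (0,0,0,1), (0,0,1,1), (0,1,1,0). Writing each as a minterm (¬a1·¬a2·¬a3·¬a4, ¬a1·¬a2·¬a3·a4, ¬a1·¬a2·a3·a4, ¬a1·a2·a3·¬a4) and OR-ing them characterizes exactly where f=0, so f is the negation of that disjunction.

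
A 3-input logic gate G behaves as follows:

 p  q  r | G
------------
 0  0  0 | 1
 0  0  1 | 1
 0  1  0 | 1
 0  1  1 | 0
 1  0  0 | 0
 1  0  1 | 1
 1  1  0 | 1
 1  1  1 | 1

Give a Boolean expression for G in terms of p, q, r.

G(p, q, r) = ¬(((¬p ∧ q) ∧ r) ∨ ((p ∧ ¬q) ∧ ¬r))

There are just 2 zero rows: (0,1,1), (1,0,0). Their minterms are ¬p·q·r, p·¬q·¬r; the OR of those covers precisely the 0-outputs, and negating it yields G.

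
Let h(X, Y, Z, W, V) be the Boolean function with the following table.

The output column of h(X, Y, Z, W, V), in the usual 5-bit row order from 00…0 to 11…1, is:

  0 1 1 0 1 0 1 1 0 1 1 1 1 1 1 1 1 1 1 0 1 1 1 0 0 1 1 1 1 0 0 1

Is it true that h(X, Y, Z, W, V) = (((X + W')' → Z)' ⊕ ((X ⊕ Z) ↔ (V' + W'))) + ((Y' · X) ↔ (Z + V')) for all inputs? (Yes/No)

Evaluate (((X + W')' → Z)' ⊕ ((X ⊕ Z) ↔ (V' + W'))) + ((Y' · X) ↔ (Z + V')) on each row and compare to h:
  X=0, Y=0, Z=0, W=0, V=0: formula gives 0, h = 0 ✓
  X=0, Y=0, Z=0, W=0, V=1: formula gives 1, h = 1 ✓
  X=0, Y=0, Z=0, W=1, V=0: formula gives 1, h = 1 ✓
  X=0, Y=0, Z=0, W=1, V=1: formula gives 1, but h = 0 ✗
Since they disagree at (0,0,0,1,1), the expression is not a correct formula for h.

No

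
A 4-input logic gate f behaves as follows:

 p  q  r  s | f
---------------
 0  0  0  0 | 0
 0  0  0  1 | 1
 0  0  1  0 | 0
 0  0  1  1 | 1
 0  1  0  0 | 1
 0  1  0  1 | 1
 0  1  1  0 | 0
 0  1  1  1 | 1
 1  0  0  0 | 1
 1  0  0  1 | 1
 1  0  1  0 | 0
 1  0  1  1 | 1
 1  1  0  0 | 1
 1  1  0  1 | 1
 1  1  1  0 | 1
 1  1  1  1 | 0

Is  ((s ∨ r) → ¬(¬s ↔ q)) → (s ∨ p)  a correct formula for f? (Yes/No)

No

Test each input against both f and the formula:
  p=0, q=0, r=0, s=0: formula gives 0, f = 0 ✓
  p=0, q=0, r=0, s=1: formula gives 1, f = 1 ✓
  p=0, q=0, r=1, s=0: formula gives 0, f = 0 ✓
  p=0, q=0, r=1, s=1: formula gives 1, f = 1 ✓
  p=0, q=1, r=0, s=0: formula gives 0, but f = 1 ✗
Since they disagree at (0,1,0,0), the expression is not a correct formula for f.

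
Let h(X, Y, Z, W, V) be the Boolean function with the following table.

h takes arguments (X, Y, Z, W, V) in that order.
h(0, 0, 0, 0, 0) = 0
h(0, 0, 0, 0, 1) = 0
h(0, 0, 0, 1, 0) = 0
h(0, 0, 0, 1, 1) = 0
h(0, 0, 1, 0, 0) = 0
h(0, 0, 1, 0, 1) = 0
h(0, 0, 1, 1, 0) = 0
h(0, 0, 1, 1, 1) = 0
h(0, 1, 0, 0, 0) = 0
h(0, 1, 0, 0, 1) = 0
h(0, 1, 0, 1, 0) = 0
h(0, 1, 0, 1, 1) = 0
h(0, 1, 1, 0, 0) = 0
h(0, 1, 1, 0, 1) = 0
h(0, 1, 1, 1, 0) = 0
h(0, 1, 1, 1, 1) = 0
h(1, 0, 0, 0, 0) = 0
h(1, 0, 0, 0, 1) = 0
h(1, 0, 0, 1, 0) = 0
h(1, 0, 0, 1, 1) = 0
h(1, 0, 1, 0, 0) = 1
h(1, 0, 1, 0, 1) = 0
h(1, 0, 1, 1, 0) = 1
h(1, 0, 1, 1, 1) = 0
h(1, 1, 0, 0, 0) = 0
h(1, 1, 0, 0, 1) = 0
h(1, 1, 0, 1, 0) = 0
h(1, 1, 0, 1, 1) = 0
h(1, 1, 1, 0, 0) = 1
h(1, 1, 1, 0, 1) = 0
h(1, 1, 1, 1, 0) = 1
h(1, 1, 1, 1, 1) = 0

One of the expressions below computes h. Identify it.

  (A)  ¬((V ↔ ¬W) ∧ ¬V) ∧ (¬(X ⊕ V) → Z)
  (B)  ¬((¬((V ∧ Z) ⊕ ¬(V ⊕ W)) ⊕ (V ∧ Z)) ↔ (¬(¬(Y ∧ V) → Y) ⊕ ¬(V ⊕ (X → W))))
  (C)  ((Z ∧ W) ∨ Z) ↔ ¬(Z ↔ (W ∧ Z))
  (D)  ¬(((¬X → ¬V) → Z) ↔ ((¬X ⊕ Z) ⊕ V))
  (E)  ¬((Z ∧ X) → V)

(A) fails at (0,0,0,0,1): the formula yields 1, h is 0.
(B) fails at (0,0,0,0,0): the formula yields 1, h is 0.
(C) fails at (0,0,0,0,0): the formula yields 1, h is 0.
(D) fails at (0,0,0,0,0): the formula yields 1, h is 0.
(E) is the remaining candidate, and it agrees with h on all 32 inputs.

E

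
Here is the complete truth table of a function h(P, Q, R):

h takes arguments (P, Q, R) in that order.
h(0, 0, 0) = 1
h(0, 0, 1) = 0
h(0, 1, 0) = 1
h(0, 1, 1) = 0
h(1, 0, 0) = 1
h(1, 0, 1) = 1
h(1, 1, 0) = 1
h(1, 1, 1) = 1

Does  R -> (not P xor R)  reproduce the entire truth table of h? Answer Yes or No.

Yes

Check the formula against h row by row:
  P=0, Q=0, R=0: formula gives 1, h = 1 ✓
  P=0, Q=0, R=1: formula gives 0, h = 0 ✓
  P=0, Q=1, R=0: formula gives 1, h = 1 ✓
  P=0, Q=1, R=1: formula gives 0, h = 0 ✓
  P=1, Q=0, R=0: formula gives 1, h = 1 ✓
  … (the remaining 3 rows also agree.)
Every row agrees, so the formula is equivalent.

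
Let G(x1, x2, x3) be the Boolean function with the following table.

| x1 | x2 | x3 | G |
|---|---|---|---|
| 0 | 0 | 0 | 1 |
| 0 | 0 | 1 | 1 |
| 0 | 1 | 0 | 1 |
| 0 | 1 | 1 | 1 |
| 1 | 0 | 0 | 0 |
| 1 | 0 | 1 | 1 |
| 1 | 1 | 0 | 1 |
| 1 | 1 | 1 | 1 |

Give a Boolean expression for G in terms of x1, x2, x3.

G is 0 on exactly one input, (1,0,0), whose minterm is x1·¬x2·¬x3. So G is the negation of that single conjunction.

G(x1, x2, x3) = ~((x1 & ~x2) & ~x3)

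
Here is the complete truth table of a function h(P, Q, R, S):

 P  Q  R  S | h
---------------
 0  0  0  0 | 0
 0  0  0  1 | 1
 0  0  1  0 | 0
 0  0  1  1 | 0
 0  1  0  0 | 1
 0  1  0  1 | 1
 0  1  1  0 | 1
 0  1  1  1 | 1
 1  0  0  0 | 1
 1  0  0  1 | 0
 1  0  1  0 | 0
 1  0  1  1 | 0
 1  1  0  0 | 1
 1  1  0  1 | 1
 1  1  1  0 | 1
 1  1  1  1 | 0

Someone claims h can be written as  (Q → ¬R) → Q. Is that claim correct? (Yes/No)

Test each input against both h and the formula:
  P=0, Q=0, R=0, S=0: formula gives 0, h = 0 ✓
  P=0, Q=0, R=0, S=1: formula gives 0, but h = 1 ✗
Row (0,0,0,1) is a counterexample, so the formula is not equivalent to h.

No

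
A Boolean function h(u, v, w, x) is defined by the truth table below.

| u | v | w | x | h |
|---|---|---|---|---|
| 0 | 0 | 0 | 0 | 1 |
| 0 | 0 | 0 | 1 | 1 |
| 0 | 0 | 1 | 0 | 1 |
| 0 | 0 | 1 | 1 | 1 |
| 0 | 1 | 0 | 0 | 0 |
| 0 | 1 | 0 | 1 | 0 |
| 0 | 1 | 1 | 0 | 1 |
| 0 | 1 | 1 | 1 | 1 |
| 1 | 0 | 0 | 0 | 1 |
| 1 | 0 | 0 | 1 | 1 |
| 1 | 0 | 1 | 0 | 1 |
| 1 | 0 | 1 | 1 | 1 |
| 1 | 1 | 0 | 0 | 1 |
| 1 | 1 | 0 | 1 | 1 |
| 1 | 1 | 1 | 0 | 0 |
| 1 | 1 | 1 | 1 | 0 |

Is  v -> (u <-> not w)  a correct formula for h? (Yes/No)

Test each input against both h and the formula:
  u=0, v=0, w=0, x=0: formula gives 1, h = 1 ✓
  u=0, v=0, w=0, x=1: formula gives 1, h = 1 ✓
  u=0, v=0, w=1, x=0: formula gives 1, h = 1 ✓
  u=0, v=0, w=1, x=1: formula gives 1, h = 1 ✓
  …and likewise for the remaining 12 rows.
Every row agrees, so the formula is equivalent.

Yes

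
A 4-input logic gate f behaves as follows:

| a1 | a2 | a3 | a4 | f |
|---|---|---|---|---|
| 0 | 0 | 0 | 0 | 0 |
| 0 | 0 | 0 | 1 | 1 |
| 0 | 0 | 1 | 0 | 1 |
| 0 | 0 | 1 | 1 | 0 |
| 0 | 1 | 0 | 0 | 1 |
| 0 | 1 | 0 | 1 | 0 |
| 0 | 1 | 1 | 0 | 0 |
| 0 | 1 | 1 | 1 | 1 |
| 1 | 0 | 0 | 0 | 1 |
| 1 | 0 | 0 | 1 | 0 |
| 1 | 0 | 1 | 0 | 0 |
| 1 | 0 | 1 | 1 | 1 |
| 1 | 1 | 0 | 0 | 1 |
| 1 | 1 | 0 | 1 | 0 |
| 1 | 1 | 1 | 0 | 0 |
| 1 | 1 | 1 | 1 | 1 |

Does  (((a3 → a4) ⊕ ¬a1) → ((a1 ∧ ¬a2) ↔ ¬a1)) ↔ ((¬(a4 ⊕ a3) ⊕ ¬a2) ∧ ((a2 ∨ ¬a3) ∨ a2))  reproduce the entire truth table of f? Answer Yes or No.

Test each input against both f and the formula:
  a1=0, a2=0, a3=0, a4=0: formula gives 0, f = 0 ✓
  a1=0, a2=0, a3=0, a4=1: formula gives 1, f = 1 ✓
  a1=0, a2=0, a3=1, a4=0: formula gives 1, f = 1 ✓
  a1=0, a2=0, a3=1, a4=1: formula gives 0, f = 0 ✓
  …
  a1=0, a2=1, a3=1, a4=0: formula gives 1, but f = 0 ✗
A single disagreement suffices: at (0,1,1,0) they differ, so the formula does not compute f.

No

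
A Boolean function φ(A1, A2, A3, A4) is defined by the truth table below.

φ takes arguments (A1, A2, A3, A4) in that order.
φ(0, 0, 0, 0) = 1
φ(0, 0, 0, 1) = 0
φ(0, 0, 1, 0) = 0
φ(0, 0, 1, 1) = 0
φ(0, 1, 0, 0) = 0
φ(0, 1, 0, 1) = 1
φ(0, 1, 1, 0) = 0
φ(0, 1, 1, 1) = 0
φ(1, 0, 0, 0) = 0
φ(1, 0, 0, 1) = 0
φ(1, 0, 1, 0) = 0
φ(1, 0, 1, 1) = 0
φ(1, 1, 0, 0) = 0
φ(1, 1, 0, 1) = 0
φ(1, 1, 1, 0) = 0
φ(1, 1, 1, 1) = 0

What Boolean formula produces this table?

φ=1 on 2 inputs: (0,0,0,0), (0,1,0,1). Reading each as a conjunction of literals (¬A1·¬A2·¬A3·¬A4, ¬A1·A2·¬A3·A4) and taking the OR gives the canonical DNF.

φ(A1, A2, A3, A4) = (((~A1 & ~A2) & ~A3) & ~A4) | (((~A1 & A2) & ~A3) & A4)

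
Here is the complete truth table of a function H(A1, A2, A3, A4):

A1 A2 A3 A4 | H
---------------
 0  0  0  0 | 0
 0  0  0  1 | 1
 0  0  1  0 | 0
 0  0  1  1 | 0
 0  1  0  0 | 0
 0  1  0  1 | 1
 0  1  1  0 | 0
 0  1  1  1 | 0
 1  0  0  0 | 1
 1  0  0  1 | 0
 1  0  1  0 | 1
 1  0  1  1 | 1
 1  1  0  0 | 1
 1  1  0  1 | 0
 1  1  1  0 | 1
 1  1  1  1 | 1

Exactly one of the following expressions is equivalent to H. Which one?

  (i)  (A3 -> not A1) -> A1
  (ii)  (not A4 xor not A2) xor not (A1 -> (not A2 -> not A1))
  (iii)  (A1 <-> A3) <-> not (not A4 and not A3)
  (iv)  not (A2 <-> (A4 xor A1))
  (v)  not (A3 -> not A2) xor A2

iii

(i): at (0,0,0,1) it gives 0, but H = 1 — eliminated.
(ii): at (0,0,1,1) it gives 1, but H = 0 — eliminated.
(iv): at (0,0,1,1) it gives 1, but H = 0 — eliminated.
(v): at (0,0,0,1) it gives 0, but H = 1 — eliminated.
Only (iii) survives; checking it on all 16 rows confirms it matches H.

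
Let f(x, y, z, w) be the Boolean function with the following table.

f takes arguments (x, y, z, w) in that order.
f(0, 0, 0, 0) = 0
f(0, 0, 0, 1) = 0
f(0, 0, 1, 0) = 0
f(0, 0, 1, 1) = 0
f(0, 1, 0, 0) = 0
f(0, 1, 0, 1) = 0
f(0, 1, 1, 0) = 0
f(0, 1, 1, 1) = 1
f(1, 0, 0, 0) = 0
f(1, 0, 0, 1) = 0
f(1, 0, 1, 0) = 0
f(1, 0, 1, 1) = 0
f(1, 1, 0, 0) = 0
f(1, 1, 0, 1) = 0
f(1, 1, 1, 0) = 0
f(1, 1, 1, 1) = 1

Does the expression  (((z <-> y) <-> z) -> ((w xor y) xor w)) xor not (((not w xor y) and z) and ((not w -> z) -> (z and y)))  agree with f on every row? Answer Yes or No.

Check the formula against f row by row:
  x=0, y=0, z=0, w=0: formula gives 0, f = 0 ✓
  x=0, y=0, z=0, w=1: formula gives 0, f = 0 ✓
  x=0, y=0, z=1, w=0: formula gives 0, f = 0 ✓
  x=0, y=0, z=1, w=1: formula gives 0, f = 0 ✓
  …and likewise for the remaining 12 rows.
All 16 rows match — the expression computes f exactly.

Yes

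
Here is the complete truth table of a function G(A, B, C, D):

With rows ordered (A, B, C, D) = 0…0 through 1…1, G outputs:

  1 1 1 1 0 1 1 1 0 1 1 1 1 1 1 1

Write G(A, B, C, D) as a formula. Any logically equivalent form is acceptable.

There are just 2 zero rows: (0,1,0,0), (1,0,0,0). Their minterms are ¬A·B·¬C·¬D, A·¬B·¬C·¬D; the OR of those covers precisely the 0-outputs, and negating it yields G.

G(A, B, C, D) = not ((((not A and B) and not C) and not D) or (((A and not B) and not C) and not D))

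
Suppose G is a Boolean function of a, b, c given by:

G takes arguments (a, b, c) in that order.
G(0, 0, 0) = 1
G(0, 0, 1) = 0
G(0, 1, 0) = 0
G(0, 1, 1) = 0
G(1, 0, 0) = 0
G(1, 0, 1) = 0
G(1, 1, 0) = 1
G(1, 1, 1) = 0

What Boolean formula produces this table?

G(a, b, c) = ((¬a ∧ ¬b) ∧ ¬c) ∨ ((a ∧ b) ∧ ¬c)

Collect the rows where G=1 — (0,0,0), (1,1,0) — and write one minterm per row: ¬a·¬b·¬c, a·b·¬c. Their union (logical OR) reproduces the table exactly.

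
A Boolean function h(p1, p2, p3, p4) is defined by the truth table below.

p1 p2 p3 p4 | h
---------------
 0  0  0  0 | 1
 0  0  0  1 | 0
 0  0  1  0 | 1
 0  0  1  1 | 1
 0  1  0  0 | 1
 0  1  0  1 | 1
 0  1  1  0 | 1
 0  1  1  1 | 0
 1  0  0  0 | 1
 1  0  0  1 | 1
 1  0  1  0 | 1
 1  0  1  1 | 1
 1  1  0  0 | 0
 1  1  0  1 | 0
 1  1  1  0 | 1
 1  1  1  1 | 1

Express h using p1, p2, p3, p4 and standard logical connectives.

h is 0 on only 4 rows — (0,0,0,1), (0,1,1,1), (1,1,0,0), (1,1,0,1). Writing each as a minterm (¬p1·¬p2·¬p3·p4, ¬p1·p2·p3·p4, p1·p2·¬p3·¬p4, p1·p2·¬p3·p4) and OR-ing them characterizes exactly where h=0, so h is the negation of that disjunction.

h(p1, p2, p3, p4) = not ((((((not p1 and not p2) and not p3) and p4) or (((not p1 and p2) and p3) and p4)) or (((p1 and p2) and not p3) and not p4)) or (((p1 and p2) and not p3) and p4))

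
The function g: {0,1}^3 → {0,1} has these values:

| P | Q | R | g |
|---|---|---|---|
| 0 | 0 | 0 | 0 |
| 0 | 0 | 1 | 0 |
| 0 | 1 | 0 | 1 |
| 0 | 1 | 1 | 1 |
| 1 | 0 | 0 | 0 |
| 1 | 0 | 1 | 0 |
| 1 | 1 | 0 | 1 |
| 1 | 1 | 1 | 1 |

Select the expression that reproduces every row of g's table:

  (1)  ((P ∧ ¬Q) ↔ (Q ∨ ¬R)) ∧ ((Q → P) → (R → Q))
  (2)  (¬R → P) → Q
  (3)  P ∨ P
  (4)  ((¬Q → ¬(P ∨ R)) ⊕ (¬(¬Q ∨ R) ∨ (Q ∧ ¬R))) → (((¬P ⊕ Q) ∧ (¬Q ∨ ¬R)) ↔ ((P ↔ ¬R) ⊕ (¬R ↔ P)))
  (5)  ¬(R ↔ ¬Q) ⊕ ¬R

5

(1): at (0,1,0) it gives 0, but g = 1 — eliminated.
(2): at (0,0,0) it gives 1, but g = 0 — eliminated.
(3): at (0,1,0) it gives 0, but g = 1 — eliminated.
(4): at (0,0,1) it gives 1, but g = 0 — eliminated.
Only (5) survives; checking it on all 8 rows confirms it matches g.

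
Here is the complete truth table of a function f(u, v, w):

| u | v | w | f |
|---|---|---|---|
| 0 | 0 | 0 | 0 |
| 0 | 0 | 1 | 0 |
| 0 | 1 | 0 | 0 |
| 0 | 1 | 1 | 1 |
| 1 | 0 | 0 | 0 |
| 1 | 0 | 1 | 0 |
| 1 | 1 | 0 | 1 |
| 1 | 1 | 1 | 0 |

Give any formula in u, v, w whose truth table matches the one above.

f(u, v, w) = ((~u & v) & w) | ((u & v) & ~w)

The 1-rows are (0,1,1), (1,1,0). Each contributes one minterm — ¬u·v·w; u·v·¬w — and their disjunction is a sum-of-products form of f.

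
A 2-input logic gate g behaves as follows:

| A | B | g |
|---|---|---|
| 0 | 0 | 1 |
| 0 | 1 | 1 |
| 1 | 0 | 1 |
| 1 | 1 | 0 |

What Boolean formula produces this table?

g(A, B) = NOT (A AND B)

The output is 0 only when every input is 1 — NAND of all inputs.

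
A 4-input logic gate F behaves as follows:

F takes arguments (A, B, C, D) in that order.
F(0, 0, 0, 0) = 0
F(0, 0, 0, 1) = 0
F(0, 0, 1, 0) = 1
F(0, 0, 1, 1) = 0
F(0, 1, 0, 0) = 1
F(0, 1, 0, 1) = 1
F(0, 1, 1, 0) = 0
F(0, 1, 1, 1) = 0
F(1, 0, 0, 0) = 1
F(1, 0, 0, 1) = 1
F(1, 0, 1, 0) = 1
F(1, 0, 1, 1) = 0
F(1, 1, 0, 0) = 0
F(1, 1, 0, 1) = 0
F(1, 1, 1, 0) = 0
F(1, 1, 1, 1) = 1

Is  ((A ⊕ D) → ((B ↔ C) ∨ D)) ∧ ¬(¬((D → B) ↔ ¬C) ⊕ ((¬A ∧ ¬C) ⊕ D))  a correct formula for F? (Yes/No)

No

Test each input against both F and the formula:
  A=0, B=0, C=0, D=0: formula gives 0, F = 0 ✓
  A=0, B=0, C=0, D=1: formula gives 0, F = 0 ✓
  A=0, B=0, C=1, D=0: formula gives 0, but F = 1 ✗
Since they disagree at (0,0,1,0), the expression is not a correct formula for F.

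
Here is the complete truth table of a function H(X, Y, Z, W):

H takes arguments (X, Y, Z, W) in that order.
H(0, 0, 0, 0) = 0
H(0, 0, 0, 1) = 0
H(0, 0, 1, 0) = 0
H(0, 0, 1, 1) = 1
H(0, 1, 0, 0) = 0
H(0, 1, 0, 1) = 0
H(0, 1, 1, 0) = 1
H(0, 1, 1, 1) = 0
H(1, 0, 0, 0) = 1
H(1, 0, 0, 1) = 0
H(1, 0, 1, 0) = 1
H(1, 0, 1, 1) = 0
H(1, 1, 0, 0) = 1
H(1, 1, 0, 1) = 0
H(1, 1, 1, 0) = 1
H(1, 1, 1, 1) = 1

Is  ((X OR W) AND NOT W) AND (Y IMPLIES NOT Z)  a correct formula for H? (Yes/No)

Check the formula against H row by row:
  X=0, Y=0, Z=0, W=0: formula gives 0, H = 0 ✓
  X=0, Y=0, Z=0, W=1: formula gives 0, H = 0 ✓
  X=0, Y=0, Z=1, W=0: formula gives 0, H = 0 ✓
  X=0, Y=0, Z=1, W=1: formula gives 0, but H = 1 ✗
A single disagreement suffices: at (0,0,1,1) they differ, so the formula does not compute H.

No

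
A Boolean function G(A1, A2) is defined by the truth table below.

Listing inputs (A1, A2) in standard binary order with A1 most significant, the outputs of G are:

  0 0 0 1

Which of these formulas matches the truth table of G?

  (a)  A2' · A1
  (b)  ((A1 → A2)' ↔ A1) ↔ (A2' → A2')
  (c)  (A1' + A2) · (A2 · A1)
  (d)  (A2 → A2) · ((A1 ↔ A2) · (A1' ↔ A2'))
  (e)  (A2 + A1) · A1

c

(a) disagrees with G on (1,0) (formula → 1, table → 0); rule it out.
(b) disagrees with G on (0,0) (formula → 1, table → 0); rule it out.
(d) disagrees with G on (0,0) (formula → 1, table → 0); rule it out.
(e) disagrees with G on (1,0) (formula → 1, table → 0); rule it out.
That leaves (c). Evaluating it on every row reproduces the table of G exactly.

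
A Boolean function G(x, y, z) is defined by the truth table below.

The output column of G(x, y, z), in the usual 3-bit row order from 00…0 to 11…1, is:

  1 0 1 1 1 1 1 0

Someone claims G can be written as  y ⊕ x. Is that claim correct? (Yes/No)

Test each input against both G and the formula:
  x=0, y=0, z=0: formula gives 0, but G = 1 ✗
Row (0,0,0) is a counterexample, so the formula is not equivalent to G.

No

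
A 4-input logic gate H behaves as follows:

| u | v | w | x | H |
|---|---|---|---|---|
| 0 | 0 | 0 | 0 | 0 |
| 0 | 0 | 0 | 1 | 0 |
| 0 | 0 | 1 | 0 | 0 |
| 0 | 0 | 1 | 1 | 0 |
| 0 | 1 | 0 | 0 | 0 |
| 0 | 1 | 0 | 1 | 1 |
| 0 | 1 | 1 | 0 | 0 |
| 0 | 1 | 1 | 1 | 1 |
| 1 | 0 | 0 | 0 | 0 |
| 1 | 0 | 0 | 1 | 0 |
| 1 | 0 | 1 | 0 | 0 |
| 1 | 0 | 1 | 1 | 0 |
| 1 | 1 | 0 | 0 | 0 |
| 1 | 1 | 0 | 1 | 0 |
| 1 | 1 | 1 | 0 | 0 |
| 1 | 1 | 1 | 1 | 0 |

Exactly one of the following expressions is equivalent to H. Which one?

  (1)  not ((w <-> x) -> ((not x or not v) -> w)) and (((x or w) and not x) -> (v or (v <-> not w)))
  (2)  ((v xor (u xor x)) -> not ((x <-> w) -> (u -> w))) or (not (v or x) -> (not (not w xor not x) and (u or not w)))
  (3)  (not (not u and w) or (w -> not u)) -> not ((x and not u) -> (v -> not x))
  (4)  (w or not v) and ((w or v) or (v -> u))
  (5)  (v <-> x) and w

(1): at (0,0,0,0) it gives 1, but H = 0 — eliminated.
(2): at (0,0,0,0) it gives 1, but H = 0 — eliminated.
(4): at (0,0,0,0) it gives 1, but H = 0 — eliminated.
(5): at (0,0,1,0) it gives 1, but H = 0 — eliminated.
That leaves (3). Evaluating it on every row reproduces the table of H exactly.

3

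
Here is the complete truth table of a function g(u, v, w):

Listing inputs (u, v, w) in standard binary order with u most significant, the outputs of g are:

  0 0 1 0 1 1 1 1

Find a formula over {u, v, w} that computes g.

g(u, v, w) = ((((u' · v') · w') + ((u' · v') · w)) + ((u' · v) · w))'

g is 0 on only 3 rows — (0,0,0), (0,0,1), (0,1,1). Writing each as a minterm (¬u·¬v·¬w, ¬u·¬v·w, ¬u·v·w) and OR-ing them characterizes exactly where g=0, so g is the negation of that disjunction.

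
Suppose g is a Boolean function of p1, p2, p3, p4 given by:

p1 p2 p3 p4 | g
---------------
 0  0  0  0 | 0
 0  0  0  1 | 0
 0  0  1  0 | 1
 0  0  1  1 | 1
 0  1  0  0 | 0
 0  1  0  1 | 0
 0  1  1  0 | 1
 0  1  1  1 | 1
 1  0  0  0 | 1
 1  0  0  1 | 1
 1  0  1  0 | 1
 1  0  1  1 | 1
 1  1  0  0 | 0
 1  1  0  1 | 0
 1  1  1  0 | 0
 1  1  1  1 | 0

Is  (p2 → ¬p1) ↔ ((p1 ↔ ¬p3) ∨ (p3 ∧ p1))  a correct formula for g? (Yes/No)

Check the formula against g row by row:
  p1=0, p2=0, p3=0, p4=0: formula gives 0, g = 0 ✓
  p1=0, p2=0, p3=0, p4=1: formula gives 0, g = 0 ✓
  p1=0, p2=0, p3=1, p4=0: formula gives 1, g = 1 ✓
  p1=0, p2=0, p3=1, p4=1: formula gives 1, g = 1 ✓
  …and likewise for the remaining 12 rows.
Every row agrees, so the formula is equivalent.

Yes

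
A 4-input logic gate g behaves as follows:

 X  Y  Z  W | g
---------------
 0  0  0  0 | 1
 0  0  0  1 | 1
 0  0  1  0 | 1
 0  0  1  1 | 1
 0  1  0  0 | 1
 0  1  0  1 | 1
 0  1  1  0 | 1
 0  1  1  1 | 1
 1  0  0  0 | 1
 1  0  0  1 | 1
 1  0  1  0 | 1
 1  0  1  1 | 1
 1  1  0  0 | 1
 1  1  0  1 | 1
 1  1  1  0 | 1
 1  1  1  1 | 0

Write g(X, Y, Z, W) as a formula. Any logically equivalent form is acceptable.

g(X, Y, Z, W) = NOT (((X AND Y) AND Z) AND W)

The output is 0 only when every input is 1 — NAND of all inputs.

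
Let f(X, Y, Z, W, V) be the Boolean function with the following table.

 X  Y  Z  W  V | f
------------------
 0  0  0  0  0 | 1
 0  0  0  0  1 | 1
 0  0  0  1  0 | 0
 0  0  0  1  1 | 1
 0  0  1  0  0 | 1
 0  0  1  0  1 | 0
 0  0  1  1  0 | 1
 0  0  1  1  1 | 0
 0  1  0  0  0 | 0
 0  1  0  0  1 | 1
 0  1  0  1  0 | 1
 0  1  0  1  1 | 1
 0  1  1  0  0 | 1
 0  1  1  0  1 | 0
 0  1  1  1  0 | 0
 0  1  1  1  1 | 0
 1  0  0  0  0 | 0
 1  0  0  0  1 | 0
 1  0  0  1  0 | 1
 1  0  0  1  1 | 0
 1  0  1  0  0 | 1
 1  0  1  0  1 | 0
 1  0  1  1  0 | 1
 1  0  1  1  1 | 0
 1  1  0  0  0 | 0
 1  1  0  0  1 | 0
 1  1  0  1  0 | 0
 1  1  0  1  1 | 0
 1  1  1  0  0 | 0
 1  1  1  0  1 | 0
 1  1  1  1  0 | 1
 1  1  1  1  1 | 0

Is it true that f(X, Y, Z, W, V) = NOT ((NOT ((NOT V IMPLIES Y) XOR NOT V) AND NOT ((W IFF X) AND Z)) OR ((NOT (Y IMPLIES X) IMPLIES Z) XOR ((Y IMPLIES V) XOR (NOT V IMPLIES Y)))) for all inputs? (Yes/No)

No

Evaluate NOT ((NOT ((NOT V IMPLIES Y) XOR NOT V) AND NOT ((W IFF X) AND Z)) OR ((NOT (Y IMPLIES X) IMPLIES Z) XOR ((Y IMPLIES V) XOR (NOT V IMPLIES Y)))) on each row and compare to f:
  X=0, Y=0, Z=0, W=0, V=0: formula gives 1, f = 1 ✓
  X=0, Y=0, Z=0, W=0, V=1: formula gives 0, but f = 1 ✗
Since they disagree at (0,0,0,0,1), the expression is not a correct formula for f.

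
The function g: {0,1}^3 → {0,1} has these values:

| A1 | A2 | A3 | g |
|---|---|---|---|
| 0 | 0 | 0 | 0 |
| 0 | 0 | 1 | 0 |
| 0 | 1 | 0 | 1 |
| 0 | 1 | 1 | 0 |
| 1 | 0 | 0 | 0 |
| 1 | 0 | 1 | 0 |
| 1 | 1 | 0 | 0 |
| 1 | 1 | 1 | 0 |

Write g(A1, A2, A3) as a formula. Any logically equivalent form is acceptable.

Only row (0,1,0) gives 1. That row's minterm ¬A1·A2·¬A3 is g directly.

g(A1, A2, A3) = (NOT A1 AND A2) AND NOT A3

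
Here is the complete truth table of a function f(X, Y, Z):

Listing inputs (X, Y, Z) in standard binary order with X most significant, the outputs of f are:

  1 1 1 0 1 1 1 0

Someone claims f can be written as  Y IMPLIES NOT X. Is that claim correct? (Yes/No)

No

Test each input against both f and the formula:
  X=0, Y=0, Z=0: formula gives 1, f = 1 ✓
  X=0, Y=0, Z=1: formula gives 1, f = 1 ✓
  X=0, Y=1, Z=0: formula gives 1, f = 1 ✓
  X=0, Y=1, Z=1: formula gives 1, but f = 0 ✗
Since they disagree at (0,1,1), the expression is not a correct formula for f.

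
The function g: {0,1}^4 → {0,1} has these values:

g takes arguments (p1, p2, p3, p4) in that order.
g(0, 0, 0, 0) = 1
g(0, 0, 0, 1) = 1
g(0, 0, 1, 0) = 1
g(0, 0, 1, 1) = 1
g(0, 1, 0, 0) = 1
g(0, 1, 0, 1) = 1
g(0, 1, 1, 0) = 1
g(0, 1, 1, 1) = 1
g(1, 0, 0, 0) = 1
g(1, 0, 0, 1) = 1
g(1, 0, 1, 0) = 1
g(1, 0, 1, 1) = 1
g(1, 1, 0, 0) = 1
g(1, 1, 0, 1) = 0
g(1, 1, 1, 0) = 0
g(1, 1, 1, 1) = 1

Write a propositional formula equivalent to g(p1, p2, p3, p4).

g(p1, p2, p3, p4) = NOT ((((p1 AND p2) AND NOT p3) AND p4) OR (((p1 AND p2) AND p3) AND NOT p4))

The 0-rows are (1,1,0,1), (1,1,1,0). Take each as a conjunction (p1·p2·¬p3·p4, p1·p2·p3·¬p4), form their disjunction, and complement — that gives a formula that is 1 everywhere g is.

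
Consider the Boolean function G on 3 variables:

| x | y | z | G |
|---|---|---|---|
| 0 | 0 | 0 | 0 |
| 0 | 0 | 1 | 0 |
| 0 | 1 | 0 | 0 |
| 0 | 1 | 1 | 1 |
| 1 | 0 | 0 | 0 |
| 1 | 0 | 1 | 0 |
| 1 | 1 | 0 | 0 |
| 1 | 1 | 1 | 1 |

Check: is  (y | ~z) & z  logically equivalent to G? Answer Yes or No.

Evaluate (y | ~z) & z on each row and compare to G:
  x=0, y=0, z=0: formula gives 0, G = 0 ✓
  x=0, y=0, z=1: formula gives 0, G = 0 ✓
  x=0, y=1, z=0: formula gives 0, G = 0 ✓
  x=0, y=1, z=1: formula gives 1, G = 1 ✓
  x=1, y=0, z=0: formula gives 0, G = 0 ✓
  … (the remaining 3 rows also agree.)
No disagreement on any input; they are logically equivalent.

Yes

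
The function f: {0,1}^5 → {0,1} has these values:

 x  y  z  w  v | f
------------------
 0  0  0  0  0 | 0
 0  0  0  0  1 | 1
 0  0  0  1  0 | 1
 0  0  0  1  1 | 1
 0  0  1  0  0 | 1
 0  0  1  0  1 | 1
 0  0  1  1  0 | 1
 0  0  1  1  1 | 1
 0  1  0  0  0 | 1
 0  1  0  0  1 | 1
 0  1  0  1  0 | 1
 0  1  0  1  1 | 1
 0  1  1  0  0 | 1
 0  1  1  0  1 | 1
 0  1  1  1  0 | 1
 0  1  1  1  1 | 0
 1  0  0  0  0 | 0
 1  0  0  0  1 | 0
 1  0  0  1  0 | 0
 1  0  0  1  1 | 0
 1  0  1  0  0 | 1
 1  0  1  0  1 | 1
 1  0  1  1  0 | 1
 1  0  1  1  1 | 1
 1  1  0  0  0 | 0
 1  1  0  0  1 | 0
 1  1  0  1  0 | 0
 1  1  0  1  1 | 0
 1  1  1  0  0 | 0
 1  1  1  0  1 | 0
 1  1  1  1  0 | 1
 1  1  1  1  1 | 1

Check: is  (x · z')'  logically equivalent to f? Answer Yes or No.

No

Evaluate (x · z')' on each row and compare to f:
  x=0, y=0, z=0, w=0, v=0: formula gives 1, but f = 0 ✗
Row (0,0,0,0,0) is a counterexample, so the formula is not equivalent to f.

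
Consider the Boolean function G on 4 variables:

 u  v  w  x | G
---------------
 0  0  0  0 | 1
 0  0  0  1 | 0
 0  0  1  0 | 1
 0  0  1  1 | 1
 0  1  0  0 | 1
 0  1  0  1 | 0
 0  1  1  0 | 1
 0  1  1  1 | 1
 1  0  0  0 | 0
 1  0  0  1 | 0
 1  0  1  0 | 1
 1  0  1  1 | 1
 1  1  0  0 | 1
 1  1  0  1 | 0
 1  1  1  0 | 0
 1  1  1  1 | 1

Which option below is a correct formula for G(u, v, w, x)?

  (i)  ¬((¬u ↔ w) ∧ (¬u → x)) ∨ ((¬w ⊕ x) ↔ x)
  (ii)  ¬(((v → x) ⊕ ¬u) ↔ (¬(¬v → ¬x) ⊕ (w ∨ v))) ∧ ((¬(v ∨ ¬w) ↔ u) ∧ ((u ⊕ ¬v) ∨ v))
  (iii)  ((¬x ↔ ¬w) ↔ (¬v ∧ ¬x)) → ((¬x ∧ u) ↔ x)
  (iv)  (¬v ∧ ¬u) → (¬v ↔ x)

iii

(i) disagrees with G on (0,0,0,1) (formula → 1, table → 0); rule it out.
(ii) disagrees with G on (0,0,0,0) (formula → 0, table → 1); rule it out.
(iv) disagrees with G on (0,0,0,0) (formula → 0, table → 1); rule it out.
That leaves (iii). Evaluating it on every row reproduces the table of G exactly.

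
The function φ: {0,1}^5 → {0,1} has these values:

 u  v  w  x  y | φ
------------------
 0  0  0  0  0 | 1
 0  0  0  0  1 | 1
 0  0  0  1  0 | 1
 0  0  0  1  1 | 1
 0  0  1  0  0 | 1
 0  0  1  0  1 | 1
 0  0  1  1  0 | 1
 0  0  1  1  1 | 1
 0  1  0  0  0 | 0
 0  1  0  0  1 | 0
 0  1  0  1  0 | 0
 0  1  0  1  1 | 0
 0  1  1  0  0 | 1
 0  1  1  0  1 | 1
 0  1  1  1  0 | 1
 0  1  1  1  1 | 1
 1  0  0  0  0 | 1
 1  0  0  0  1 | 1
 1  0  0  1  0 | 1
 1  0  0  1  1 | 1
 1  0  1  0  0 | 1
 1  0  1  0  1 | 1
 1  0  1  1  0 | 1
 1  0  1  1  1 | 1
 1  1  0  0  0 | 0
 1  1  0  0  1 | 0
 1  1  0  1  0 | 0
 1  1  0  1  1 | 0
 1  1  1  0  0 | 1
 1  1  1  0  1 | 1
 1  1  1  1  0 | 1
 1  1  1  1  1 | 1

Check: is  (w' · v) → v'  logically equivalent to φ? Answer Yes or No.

Evaluate (w' · v) → v' on each row and compare to φ:
  u=0, v=0, w=0, x=0, y=0: formula gives 1, φ = 1 ✓
  u=0, v=0, w=0, x=0, y=1: formula gives 1, φ = 1 ✓
  u=0, v=0, w=0, x=1, y=0: formula gives 1, φ = 1 ✓
  u=0, v=0, w=0, x=1, y=1: formula gives 1, φ = 1 ✓
  … (the remaining 28 rows also agree.)
Every row agrees, so the formula is equivalent.

Yes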